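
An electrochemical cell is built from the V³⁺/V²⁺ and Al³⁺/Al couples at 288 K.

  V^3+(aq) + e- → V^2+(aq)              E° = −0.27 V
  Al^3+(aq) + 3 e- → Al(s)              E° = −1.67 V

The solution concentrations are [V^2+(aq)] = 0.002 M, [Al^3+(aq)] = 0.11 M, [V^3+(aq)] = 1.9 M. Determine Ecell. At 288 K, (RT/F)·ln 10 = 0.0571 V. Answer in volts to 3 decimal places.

V³⁺/V²⁺ is reduced (cathode, E° = −0.27 V) and Al³⁺/Al is oxidized (anode).
The standard potential is −0.27 − (−1.67) = +1.40 V and the balanced reaction transfers n = 3 electrons.
For the overall reaction 3 V^3+(aq) + Al(s) → 3 V^2+(aq) + Al^3+(aq), Q = ([V^2+(aq)]^3·[Al^3+(aq)]) / [V^3+(aq)]^3 = 1.28×10^−10, giving log Q = −9.892.
E = E° − (0.0571/n)·log Q = +1.40 − (0.0571/3)(−9.892) = +1.588 V.

+1.588 V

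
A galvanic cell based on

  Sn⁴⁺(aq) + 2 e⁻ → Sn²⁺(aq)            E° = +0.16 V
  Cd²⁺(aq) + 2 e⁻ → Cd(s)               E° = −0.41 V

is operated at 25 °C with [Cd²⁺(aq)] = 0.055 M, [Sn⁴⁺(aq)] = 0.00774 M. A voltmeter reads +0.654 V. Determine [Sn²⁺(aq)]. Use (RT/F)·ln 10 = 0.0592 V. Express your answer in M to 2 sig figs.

Sn⁴⁺/Sn²⁺ is the cathode (higher E°); E°cell = +0.16 − (−0.41) = +0.57 V with n = 2.
Rearranging E = E° − (0.0592/n)·log Q gives log Q = 2(+0.57 − (+0.654))/0.0592 = −2.838.
Balancing electrons gives Sn⁴⁺(aq) + Cd(s) → Sn²⁺(aq) + Cd²⁺(aq); thus Q = ([Sn²⁺(aq)]·[Cd²⁺(aq)]) / [Sn⁴⁺(aq)].
Isolating [Sn²⁺(aq)] in Q = 10^{−2.838} yields log [Sn²⁺(aq)] = −3.690, i.e. 0.00020 M.

0.00020 M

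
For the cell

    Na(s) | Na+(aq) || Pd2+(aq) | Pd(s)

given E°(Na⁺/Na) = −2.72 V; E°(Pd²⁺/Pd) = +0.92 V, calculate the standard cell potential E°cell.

By convention the left-hand electrode in cell notation is the anode (oxidation) and the right-hand electrode is the cathode (reduction).
E°cell = E°(right) − E°(left) = +0.92 − (−2.72) = +3.64 V.

+3.64 V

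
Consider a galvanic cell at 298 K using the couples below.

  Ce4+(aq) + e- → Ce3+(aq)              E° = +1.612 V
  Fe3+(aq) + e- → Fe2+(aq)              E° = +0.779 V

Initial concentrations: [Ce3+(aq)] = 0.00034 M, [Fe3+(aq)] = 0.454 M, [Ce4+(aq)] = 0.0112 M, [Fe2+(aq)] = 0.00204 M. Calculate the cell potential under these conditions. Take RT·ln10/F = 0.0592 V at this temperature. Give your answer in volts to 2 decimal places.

Ce⁴⁺/Ce³⁺ is reduced (cathode, E° = +1.612 V) and Fe³⁺/Fe²⁺ is oxidized (anode).
E°cell = E°cat − E°an = +1.612 − (+0.779) = +0.833 V; n = 1.
For the overall reaction Ce4+(aq) + Fe2+(aq) → Ce3+(aq) + Fe3+(aq), Q = ([Ce3+(aq)]·[Fe3+(aq)]) / ([Ce4+(aq)]·[Fe2+(aq)]) = 6.76, giving log Q = 0.830.
E = E° − (0.0592/n)·log Q = +0.833 − (0.0592/1)(0.830) = +0.78 V.

+0.78 V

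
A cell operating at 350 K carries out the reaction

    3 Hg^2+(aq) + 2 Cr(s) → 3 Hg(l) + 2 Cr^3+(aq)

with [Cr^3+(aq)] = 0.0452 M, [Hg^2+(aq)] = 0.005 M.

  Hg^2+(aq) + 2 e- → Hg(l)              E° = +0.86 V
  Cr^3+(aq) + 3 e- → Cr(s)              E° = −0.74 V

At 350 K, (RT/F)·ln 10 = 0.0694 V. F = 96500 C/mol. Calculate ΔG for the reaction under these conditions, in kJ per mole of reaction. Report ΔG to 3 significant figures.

With Hg²⁺/Hg reduced at the cathode, E°cell = +0.86 − (−0.74) = +1.60 V and n = 6.
Q = [Cr^3+(aq)]^2 / [Hg^2+(aq)]^3 = 1.63×10^4, so log Q = 4.213 and E = +1.60 − (0.0694/6)(4.213) = +1.5513 V.
ΔG = −nFE = −(6)(96500)(+1.5513) J/mol = −898 kJ/mol.

−898 kJ/mol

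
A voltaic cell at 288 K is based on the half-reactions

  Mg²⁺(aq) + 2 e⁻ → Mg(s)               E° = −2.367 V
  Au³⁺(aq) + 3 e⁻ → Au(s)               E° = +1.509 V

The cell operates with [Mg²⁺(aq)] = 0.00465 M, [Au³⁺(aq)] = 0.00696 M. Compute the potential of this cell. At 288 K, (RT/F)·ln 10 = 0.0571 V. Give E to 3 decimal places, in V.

+3.902 V

Since E°(Au³⁺/Au) > E°(Mg²⁺/Mg), Au³⁺/Au serves as the cathode.
E°cell = +1.509 − (−2.367) = +3.876 V, with n = 6 electrons transferred.
Balancing gives 2 Au³⁺(aq) + 3 Mg(s) → 2 Au(s) + 3 Mg²⁺(aq); hence Q = [Mg²⁺(aq)]^3 / [Au³⁺(aq)]^2 = 0.00208 (log Q = −2.683).
Applying E = E° − (RT ln10/nF)·log Q gives +3.876 − (0.0571/6)(−2.683) = +3.902 V.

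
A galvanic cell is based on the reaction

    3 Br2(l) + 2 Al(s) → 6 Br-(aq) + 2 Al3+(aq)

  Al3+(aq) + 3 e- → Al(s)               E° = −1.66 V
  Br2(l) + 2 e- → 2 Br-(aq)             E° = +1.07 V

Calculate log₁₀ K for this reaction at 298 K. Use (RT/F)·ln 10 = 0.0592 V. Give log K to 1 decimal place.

The Br₂/Br⁻ couple is reduced (cathode); E°cell = +1.07 − (−1.66) = +2.73 V with n = 6.
At equilibrium E = 0, so log K = nE°cell / 0.0592 = (6)(+2.73) / 0.0592 = 276.7.

log K = 276.7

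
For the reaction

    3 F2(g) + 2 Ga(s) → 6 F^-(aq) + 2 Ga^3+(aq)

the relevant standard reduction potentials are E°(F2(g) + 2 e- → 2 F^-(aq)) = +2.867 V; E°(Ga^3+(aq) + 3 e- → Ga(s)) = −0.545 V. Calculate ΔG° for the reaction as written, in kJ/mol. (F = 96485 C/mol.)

−1975 kJ/mol

In the reaction as written F2(g) is reduced, so the F₂/F⁻ couple is the cathode and Ga³⁺/Ga is the anode.
E°cell = +2.867 − (−0.545) = +3.412 V; balancing electrons gives n = 6.
ΔG° = −nFE°cell = −(6)(96485)(+3.412) J/mol = −1975 kJ/mol.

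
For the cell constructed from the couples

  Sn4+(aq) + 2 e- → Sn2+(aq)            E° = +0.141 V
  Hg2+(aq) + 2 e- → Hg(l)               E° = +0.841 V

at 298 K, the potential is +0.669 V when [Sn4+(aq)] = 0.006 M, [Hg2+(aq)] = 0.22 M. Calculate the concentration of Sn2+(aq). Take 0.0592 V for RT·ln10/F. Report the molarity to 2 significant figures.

With Hg²⁺/Hg at the cathode and Sn⁴⁺/Sn²⁺ at the anode, E°cell = +0.841 − (+0.141) = +0.700 V (n = 2).
From the Nernst equation, log Q = n(E° − E)/0.0592 = 2·(+0.700 − (+0.669))/0.0592 = 1.047.
Balancing electrons gives Hg2+(aq) + Sn2+(aq) → Hg(l) + Sn4+(aq); thus Q = [Sn4+(aq)] / ([Hg2+(aq)]·[Sn2+(aq)]).
Isolating [Sn2+(aq)] in Q = 10^{1.047} yields log [Sn2+(aq)] = −2.611, i.e. 0.0024 M.

0.0024 M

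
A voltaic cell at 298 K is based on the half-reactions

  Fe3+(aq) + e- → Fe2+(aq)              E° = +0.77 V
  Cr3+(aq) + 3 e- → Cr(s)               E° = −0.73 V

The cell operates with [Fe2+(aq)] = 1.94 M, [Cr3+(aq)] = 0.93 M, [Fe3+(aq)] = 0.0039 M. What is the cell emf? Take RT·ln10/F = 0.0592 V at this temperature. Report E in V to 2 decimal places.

+1.34 V

The Fe³⁺/Fe²⁺ couple has the more positive E°, so it is the cathode; Cr³⁺/Cr is the anode.
E°cell = +0.77 − (−0.73) = +1.50 V, with n = 3 electrons transferred.
The balanced reaction is 3 Fe3+(aq) + Cr(s) → 3 Fe2+(aq) + Cr3+(aq), so Q = ([Fe2+(aq)]^3·[Cr3+(aq)]) / [Fe3+(aq)]^3 = 1.14×10^8 and log Q = 8.059.
E = E° − (0.0592/n)·log Q = +1.50 − (0.0592/3)(8.059) = +1.34 V.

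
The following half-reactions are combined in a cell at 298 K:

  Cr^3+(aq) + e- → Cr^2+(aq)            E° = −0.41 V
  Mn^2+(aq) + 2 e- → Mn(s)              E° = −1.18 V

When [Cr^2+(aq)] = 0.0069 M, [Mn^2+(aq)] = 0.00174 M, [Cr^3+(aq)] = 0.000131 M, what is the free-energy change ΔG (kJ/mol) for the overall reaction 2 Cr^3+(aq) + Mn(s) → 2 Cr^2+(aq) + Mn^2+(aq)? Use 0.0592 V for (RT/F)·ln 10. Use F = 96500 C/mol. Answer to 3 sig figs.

−145 kJ/mol

E°cell = −0.41 − (−1.18) = +0.77 V; the balanced reaction transfers n = 2 electrons.
The reaction quotient is ([Cr^2+(aq)]^2·[Mn^2+(aq)]) / [Cr^3+(aq)]^2 = 4.83; by Nernst, E = +0.77 − (0.0592/2)(0.684) = +0.7498 V.
ΔG = −nFE = −(2)(96500)(+0.7498) J/mol = −145 kJ/mol.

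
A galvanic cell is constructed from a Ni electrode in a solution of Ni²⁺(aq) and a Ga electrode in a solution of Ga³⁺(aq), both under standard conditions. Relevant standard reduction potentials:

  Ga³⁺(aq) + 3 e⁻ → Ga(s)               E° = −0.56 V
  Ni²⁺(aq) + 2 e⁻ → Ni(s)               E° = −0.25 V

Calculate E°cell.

The Ni²⁺/Ni couple has the higher E°, so Ni ion is reduced (cathode) and Ga is oxidized (anode).
E°cell = E°(cathode) − E°(anode) = −0.25 − (−0.56) = +0.31 V.

+0.31 V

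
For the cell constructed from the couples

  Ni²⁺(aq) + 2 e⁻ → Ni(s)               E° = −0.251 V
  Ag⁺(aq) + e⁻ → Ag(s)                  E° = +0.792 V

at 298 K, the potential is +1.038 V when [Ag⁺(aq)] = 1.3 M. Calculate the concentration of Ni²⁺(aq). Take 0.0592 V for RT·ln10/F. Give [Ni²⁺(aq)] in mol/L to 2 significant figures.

The Ag⁺/Ag couple has the larger reduction potential, so it is the cathode: E°cell = +0.792 − (−0.251) = +1.043 V and n = 2.
From the Nernst equation, log Q = n(E° − E)/0.0592 = 2·(+1.043 − (+1.038))/0.0592 = 0.169.
The balanced reaction is 2 Ag⁺(aq) + Ni(s) → 2 Ag(s) + Ni²⁺(aq), so Q = [Ni²⁺(aq)] / [Ag⁺(aq)]^2.
Substituting the known concentrations and solving, log [Ni²⁺(aq)] = 0.397 and [Ni²⁺(aq)] = 2.5 M.

2.5 M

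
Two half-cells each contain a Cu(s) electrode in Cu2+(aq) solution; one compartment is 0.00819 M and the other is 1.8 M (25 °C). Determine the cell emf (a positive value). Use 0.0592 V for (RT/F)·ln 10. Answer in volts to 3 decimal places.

0.069 V

For a concentration cell E°cell = 0, since both electrodes use the same couple.
The compartment with the higher Cu2+(aq) concentration (1.8 M) acts as the cathode; ions are reduced there and produced at the dilute (0.00819 M) anode.
With n = 2, Ecell = −(0.0592/2)·log([dilute]/[conc]) = −(0.0592/2)·log(0.00819/1.8) = +0.069 V.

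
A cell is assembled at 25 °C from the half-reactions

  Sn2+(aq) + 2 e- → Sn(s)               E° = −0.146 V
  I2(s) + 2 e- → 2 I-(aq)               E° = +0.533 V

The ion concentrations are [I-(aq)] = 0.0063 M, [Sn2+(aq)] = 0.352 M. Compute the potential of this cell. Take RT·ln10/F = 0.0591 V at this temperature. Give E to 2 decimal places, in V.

+0.82 V

Since E°(I₂/I⁻) > E°(Sn²⁺/Sn), I₂/I⁻ serves as the cathode.
E°cell = E°cat − E°an = +0.533 − (−0.146) = +0.679 V; n = 2.
Balancing gives I2(s) + Sn(s) → 2 I-(aq) + Sn2+(aq); hence Q = [I-(aq)]^2·[Sn2+(aq)] = 1.4×10^−5 (log Q = −4.855).
E = E° − (0.0591/n)·log Q = +0.679 − (0.0591/2)(−4.855) = +0.82 V.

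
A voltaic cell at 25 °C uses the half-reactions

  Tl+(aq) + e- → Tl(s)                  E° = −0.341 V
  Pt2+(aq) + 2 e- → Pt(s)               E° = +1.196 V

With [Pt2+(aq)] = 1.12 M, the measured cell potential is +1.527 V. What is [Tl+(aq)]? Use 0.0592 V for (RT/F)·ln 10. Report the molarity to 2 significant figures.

The Pt²⁺/Pt couple has the larger reduction potential, so it is the cathode: E°cell = +1.196 − (−0.341) = +1.537 V and n = 2.
From the Nernst equation, log Q = n(E° − E)/0.0592 = 2·(+1.537 − (+1.527))/0.0592 = 0.338.
For Pt2+(aq) + 2 Tl(s) → Pt(s) + 2 Tl+(aq), the reaction quotient is Q = [Tl+(aq)]^2 / [Pt2+(aq)].
Isolating [Tl+(aq)] in Q = 10^{0.338} yields log [Tl+(aq)] = 0.194, i.e. 1.6 M.

1.6 M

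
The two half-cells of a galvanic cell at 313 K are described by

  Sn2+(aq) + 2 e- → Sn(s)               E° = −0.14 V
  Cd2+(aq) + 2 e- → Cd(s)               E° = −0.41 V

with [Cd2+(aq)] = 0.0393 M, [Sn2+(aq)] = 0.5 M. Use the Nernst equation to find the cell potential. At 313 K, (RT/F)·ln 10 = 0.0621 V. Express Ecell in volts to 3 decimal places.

+0.304 V

The Sn²⁺/Sn couple has the more positive E°, so it is the cathode; Cd²⁺/Cd is the anode.
E°cell = −0.14 − (−0.41) = +0.27 V, with n = 2 electrons transferred.
The balanced reaction is Sn2+(aq) + Cd(s) → Sn(s) + Cd2+(aq), so Q = [Cd2+(aq)] / [Sn2+(aq)] = 0.0786 and log Q = −1.105.
Applying E = E° − (RT ln10/nF)·log Q gives +0.27 − (0.0621/2)(−1.105) = +0.304 V.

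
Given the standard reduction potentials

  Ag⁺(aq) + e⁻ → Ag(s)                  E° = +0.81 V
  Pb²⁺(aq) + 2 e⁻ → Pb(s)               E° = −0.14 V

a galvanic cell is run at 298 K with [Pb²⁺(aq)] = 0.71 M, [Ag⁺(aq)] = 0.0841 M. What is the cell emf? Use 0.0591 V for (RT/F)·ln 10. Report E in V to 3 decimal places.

Ag⁺/Ag is reduced (cathode, E° = +0.81 V) and Pb²⁺/Pb is oxidized (anode).
E°cell = +0.81 − (−0.14) = +0.95 V, with n = 2 electrons transferred.
For the overall reaction 2 Ag⁺(aq) + Pb(s) → 2 Ag(s) + Pb²⁺(aq), Q = [Pb²⁺(aq)] / [Ag⁺(aq)]^2 = 100, giving log Q = 2.002.
By the Nernst equation, E = +0.95 − (0.0591/2)·(2.002) = +0.891 V.

+0.891 V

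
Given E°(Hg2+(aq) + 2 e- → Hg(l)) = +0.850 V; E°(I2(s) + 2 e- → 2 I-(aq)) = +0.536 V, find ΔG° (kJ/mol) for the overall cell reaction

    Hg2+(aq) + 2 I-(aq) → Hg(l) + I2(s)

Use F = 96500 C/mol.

−60.6 kJ/mol

In the reaction as written Hg2+(aq) is reduced, so the Hg²⁺/Hg couple is the cathode and I₂/I⁻ is the anode.
E°cell = +0.850 − (+0.536) = +0.314 V; balancing electrons gives n = 2.
ΔG° = −nFE°cell = −(2)(96500)(+0.314) J/mol = −60.6 kJ/mol.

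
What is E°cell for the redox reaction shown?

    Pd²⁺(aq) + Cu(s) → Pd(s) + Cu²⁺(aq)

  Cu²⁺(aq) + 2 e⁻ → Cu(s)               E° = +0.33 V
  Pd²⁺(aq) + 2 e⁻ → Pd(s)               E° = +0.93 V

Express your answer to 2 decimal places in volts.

Pd²⁺(aq) gains electrons, so the Pd²⁺/Pd couple is the cathode; the Cu²⁺/Cu couple is the anode.
E°cell = E°(cathode) − E°(anode) = +0.93 − (+0.33) = +0.60 V.

+0.60 V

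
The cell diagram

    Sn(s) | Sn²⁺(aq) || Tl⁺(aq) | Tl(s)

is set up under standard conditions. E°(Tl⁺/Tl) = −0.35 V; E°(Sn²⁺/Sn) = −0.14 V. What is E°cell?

−0.21 V

By convention the left-hand electrode in cell notation is the anode (oxidation) and the right-hand electrode is the cathode (reduction).
E°cell = E°(right) − E°(left) = −0.35 − (−0.14) = −0.21 V.
The negative sign shows that, as written, the cell would require an external voltage to drive the reaction.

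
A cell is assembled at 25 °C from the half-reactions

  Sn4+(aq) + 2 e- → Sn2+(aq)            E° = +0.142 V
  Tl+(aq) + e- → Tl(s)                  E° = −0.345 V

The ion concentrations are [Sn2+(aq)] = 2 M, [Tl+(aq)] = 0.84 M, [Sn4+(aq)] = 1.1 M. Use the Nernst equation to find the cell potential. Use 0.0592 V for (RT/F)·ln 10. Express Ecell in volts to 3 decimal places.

Since E°(Sn⁴⁺/Sn²⁺) > E°(Tl⁺/Tl), Sn⁴⁺/Sn²⁺ serves as the cathode.
E°cell = +0.142 − (−0.345) = +0.487 V, with n = 2 electrons transferred.
Balancing gives Sn4+(aq) + 2 Tl(s) → Sn2+(aq) + 2 Tl+(aq); hence Q = ([Sn2+(aq)]·[Tl+(aq)]^2) / [Sn4+(aq)] = 1.28 (log Q = 0.108).
E = E° − (0.0592/n)·log Q = +0.487 − (0.0592/2)(0.108) = +0.484 V.

+0.484 V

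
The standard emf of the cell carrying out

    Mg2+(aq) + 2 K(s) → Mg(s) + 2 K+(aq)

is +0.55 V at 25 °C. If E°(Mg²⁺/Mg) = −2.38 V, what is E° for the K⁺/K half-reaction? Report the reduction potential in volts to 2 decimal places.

−2.93 V

In the reaction as written the Mg²⁺/Mg couple is reduced (cathode) and K⁺/K is oxidized (anode), so E°cell = E°(Mg²⁺/Mg) − E°(K⁺/K).
E°(K⁺/K) = E°(cathode) − E°cell = −2.38 − (+0.55) = −2.93 V.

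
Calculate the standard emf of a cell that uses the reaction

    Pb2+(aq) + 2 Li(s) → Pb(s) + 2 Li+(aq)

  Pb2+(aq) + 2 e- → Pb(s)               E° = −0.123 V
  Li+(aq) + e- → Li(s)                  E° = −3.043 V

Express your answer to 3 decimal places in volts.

In the reaction as written, Pb2+(aq) is reduced (cathode) and Li+(aq) is produced by oxidation at the anode.
E°cell = E°(cathode) − E°(anode) = −0.123 − (−3.043) = +2.920 V.

+2.920 V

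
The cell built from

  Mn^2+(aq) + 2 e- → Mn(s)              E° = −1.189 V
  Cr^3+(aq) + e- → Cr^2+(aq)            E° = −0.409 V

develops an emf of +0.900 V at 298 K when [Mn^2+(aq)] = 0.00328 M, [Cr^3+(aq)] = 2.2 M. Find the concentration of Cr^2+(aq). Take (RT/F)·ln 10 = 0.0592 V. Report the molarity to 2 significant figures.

0.36 M

The Cr³⁺/Cr²⁺ couple has the larger reduction potential, so it is the cathode: E°cell = −0.409 − (−1.189) = +0.780 V and n = 2.
Rearranging E = E° − (0.0592/n)·log Q gives log Q = 2(+0.780 − (+0.900))/0.0592 = −4.054.
For 2 Cr^3+(aq) + Mn(s) → 2 Cr^2+(aq) + Mn^2+(aq), the reaction quotient is Q = ([Cr^2+(aq)]^2·[Mn^2+(aq)]) / [Cr^3+(aq)]^2.
Substituting the known concentrations and solving, log [Cr^2+(aq)] = −0.443 and [Cr^2+(aq)] = 0.36 M.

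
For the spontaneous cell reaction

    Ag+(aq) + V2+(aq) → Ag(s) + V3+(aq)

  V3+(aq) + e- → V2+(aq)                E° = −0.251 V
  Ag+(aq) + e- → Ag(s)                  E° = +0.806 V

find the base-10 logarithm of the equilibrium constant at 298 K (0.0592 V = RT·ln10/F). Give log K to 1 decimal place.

The Ag⁺/Ag couple is reduced (cathode); E°cell = +0.806 − (−0.251) = +1.057 V with n = 1.
At equilibrium E = 0, so log K = nE°cell / 0.0592 = (1)(+1.057) / 0.0592 = 17.9.

log K = 17.9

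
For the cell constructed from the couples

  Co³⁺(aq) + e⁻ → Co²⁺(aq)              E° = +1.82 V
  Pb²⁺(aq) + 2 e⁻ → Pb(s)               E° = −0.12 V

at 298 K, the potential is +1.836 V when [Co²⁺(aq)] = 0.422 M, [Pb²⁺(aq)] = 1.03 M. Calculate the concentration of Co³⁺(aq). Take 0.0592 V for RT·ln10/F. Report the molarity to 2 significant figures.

0.0075 M

The Co³⁺/Co²⁺ couple has the larger reduction potential, so it is the cathode: E°cell = +1.82 − (−0.12) = +1.94 V and n = 2.
Rearranging E = E° − (0.0592/n)·log Q gives log Q = 2(+1.94 − (+1.836))/0.0592 = 3.514.
Balancing electrons gives 2 Co³⁺(aq) + Pb(s) → 2 Co²⁺(aq) + Pb²⁺(aq); thus Q = ([Co²⁺(aq)]^2·[Pb²⁺(aq)]) / [Co³⁺(aq)]^2.
Isolating [Co³⁺(aq)] in Q = 10^{3.514} yields log [Co³⁺(aq)] = −2.125, i.e. 0.0075 M.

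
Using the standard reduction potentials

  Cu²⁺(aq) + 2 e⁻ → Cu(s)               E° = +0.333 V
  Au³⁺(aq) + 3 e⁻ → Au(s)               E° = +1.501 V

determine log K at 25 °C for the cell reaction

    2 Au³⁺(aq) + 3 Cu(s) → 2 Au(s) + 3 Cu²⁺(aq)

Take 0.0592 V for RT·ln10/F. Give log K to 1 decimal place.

log K = 118.4

The Au³⁺/Au couple is reduced (cathode); E°cell = +1.501 − (+0.333) = +1.168 V with n = 6.
At equilibrium E = 0, so log K = nE°cell / 0.0592 = (6)(+1.168) / 0.0592 = 118.4.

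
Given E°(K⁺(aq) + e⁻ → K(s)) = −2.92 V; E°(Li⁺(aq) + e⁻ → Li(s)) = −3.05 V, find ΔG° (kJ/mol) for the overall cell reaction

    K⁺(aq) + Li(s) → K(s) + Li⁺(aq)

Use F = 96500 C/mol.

In the reaction as written K⁺(aq) is reduced, so the K⁺/K couple is the cathode and Li⁺/Li is the anode.
E°cell = −2.92 − (−3.05) = +0.13 V; balancing electrons gives n = 1.
ΔG° = −nFE°cell = −(1)(96500)(+0.13) J/mol = −12.5 kJ/mol.

−12.5 kJ/mol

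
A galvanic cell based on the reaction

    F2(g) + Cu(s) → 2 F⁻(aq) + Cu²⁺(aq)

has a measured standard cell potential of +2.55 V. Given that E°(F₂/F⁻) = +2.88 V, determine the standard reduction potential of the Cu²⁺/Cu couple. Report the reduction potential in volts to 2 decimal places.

In the reaction as written the F₂/F⁻ couple is reduced (cathode) and Cu²⁺/Cu is oxidized (anode), so E°cell = E°(F₂/F⁻) − E°(Cu²⁺/Cu).
E°(Cu²⁺/Cu) = E°(cathode) − E°cell = +2.88 − (+2.55) = +0.33 V.

+0.33 V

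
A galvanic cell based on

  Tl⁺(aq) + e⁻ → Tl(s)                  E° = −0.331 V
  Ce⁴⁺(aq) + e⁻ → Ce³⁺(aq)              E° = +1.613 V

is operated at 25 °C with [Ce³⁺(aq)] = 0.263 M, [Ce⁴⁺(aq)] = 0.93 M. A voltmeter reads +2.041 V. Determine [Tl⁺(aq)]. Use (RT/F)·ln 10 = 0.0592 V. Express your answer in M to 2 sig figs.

0.081 M

With Ce⁴⁺/Ce³⁺ at the cathode and Tl⁺/Tl at the anode, E°cell = +1.613 − (−0.331) = +1.944 V (n = 1).
Rearranging E = E° − (0.0592/n)·log Q gives log Q = 1(+1.944 − (+2.041))/0.0592 = −1.639.
For Ce⁴⁺(aq) + Tl(s) → Ce³⁺(aq) + Tl⁺(aq), the reaction quotient is Q = ([Ce³⁺(aq)]·[Tl⁺(aq)]) / [Ce⁴⁺(aq)].
Substituting the known concentrations and solving, log [Tl⁺(aq)] = −1.090 and [Tl⁺(aq)] = 0.081 M.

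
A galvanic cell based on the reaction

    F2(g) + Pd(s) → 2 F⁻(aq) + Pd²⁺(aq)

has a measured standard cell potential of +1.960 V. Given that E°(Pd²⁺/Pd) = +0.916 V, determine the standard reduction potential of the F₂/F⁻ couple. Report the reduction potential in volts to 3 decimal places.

In the reaction as written the F₂/F⁻ couple is reduced (cathode) and Pd²⁺/Pd is oxidized (anode), so E°cell = E°(F₂/F⁻) − E°(Pd²⁺/Pd).
E°(F₂/F⁻) = E°cell + E°(anode) = +1.960 + (+0.916) = +2.876 V.

+2.876 V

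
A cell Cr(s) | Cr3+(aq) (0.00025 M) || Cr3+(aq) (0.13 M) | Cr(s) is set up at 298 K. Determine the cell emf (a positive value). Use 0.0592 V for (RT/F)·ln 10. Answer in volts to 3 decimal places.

For a concentration cell E°cell = 0, since both electrodes use the same couple.
The compartment with the higher Cr3+(aq) concentration (0.13 M) acts as the cathode; ions are reduced there and produced at the dilute (0.00025 M) anode.
With n = 3, Ecell = −(0.0592/3)·log([dilute]/[conc]) = −(0.0592/3)·log(0.00025/0.13) = +0.054 V.

0.054 V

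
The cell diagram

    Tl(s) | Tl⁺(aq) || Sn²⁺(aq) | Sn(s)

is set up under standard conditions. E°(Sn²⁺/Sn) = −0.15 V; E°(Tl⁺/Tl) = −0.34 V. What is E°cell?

+0.19 V

By convention the left-hand electrode in cell notation is the anode (oxidation) and the right-hand electrode is the cathode (reduction).
E°cell = E°(right) − E°(left) = −0.15 − (−0.34) = +0.19 V.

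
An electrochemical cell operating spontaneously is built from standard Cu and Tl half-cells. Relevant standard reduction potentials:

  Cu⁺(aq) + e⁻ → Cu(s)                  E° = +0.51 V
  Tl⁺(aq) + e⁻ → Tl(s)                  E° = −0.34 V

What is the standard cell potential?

+0.85 V

Of the two couples in this cell, the one with the more positive reduction potential is reduced at the cathode: here that is Cu⁺/Cu (+0.51 V); Tl⁺/Tl (−0.34 V) is the anode.
E°cell = E°(cathode) − E°(anode) = +0.51 − (−0.34) = +0.85 V.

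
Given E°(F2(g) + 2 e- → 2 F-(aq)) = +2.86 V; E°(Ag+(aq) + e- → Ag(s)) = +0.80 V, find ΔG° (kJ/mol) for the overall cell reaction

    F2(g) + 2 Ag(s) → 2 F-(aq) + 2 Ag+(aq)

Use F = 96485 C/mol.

−398 kJ/mol

In the reaction as written F2(g) is reduced, so the F₂/F⁻ couple is the cathode and Ag⁺/Ag is the anode.
E°cell = +2.86 − (+0.80) = +2.06 V; balancing electrons gives n = 2.
ΔG° = −nFE°cell = −(2)(96485)(+2.06) J/mol = −398 kJ/mol.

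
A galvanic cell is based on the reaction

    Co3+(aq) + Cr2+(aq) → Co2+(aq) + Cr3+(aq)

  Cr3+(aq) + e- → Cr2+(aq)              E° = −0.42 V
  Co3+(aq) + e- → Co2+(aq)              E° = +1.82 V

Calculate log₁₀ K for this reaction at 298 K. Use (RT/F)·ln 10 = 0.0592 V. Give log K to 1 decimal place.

log K = 37.8

The Co³⁺/Co²⁺ couple is reduced (cathode); E°cell = +1.82 − (−0.42) = +2.24 V with n = 1.
At equilibrium E = 0, so log K = nE°cell / 0.0592 = (1)(+2.24) / 0.0592 = 37.8.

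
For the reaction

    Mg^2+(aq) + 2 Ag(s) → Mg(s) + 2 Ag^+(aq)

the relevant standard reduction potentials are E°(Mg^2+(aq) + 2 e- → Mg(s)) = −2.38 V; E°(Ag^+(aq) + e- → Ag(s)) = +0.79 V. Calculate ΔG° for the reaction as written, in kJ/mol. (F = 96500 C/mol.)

+612 kJ/mol

In the reaction as written Mg^2+(aq) is reduced, so the Mg²⁺/Mg couple is the cathode and Ag⁺/Ag is the anode.
E°cell = −2.38 − (+0.79) = −3.17 V; balancing electrons gives n = 2.
ΔG° = −nFE°cell = −(2)(96500)(−3.17) J/mol = +612 kJ/mol.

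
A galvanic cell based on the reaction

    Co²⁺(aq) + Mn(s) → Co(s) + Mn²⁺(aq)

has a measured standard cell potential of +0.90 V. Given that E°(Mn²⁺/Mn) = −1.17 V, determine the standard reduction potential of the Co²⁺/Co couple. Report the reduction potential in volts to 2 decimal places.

−0.27 V

In the reaction as written the Co²⁺/Co couple is reduced (cathode) and Mn²⁺/Mn is oxidized (anode), so E°cell = E°(Co²⁺/Co) − E°(Mn²⁺/Mn).
E°(Co²⁺/Co) = E°cell + E°(anode) = +0.90 + (−1.17) = −0.27 V.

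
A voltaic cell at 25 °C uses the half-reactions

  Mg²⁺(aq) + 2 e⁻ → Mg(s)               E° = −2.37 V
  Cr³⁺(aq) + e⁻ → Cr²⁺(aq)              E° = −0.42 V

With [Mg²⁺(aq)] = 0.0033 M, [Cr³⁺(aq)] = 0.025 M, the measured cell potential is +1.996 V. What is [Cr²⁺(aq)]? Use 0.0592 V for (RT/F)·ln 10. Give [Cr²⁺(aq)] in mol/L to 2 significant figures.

With Cr³⁺/Cr²⁺ at the cathode and Mg²⁺/Mg at the anode, E°cell = −0.42 − (−2.37) = +1.95 V (n = 2).
From the Nernst equation, log Q = n(E° − E)/0.0592 = 2·(+1.95 − (+1.996))/0.0592 = −1.554.
The balanced reaction is 2 Cr³⁺(aq) + Mg(s) → 2 Cr²⁺(aq) + Mg²⁺(aq), so Q = ([Cr²⁺(aq)]^2·[Mg²⁺(aq)]) / [Cr³⁺(aq)]^2.
Isolating [Cr²⁺(aq)] in Q = 10^{−1.554} yields log [Cr²⁺(aq)] = −1.138, i.e. 0.073 M.

0.073 M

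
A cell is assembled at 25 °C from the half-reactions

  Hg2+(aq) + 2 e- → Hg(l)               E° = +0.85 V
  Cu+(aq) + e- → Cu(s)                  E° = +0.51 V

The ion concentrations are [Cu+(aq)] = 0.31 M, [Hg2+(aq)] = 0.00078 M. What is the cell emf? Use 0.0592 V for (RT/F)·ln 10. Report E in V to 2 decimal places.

+0.28 V

Since E°(Hg²⁺/Hg) > E°(Cu⁺/Cu), Hg²⁺/Hg serves as the cathode.
E°cell = +0.85 − (+0.51) = +0.34 V, with n = 2 electrons transferred.
For the overall reaction Hg2+(aq) + 2 Cu(s) → Hg(l) + 2 Cu+(aq), Q = [Cu+(aq)]^2 / [Hg2+(aq)] = 123, giving log Q = 2.091.
Applying E = E° − (RT ln10/nF)·log Q gives +0.34 − (0.0592/2)(2.091) = +0.28 V.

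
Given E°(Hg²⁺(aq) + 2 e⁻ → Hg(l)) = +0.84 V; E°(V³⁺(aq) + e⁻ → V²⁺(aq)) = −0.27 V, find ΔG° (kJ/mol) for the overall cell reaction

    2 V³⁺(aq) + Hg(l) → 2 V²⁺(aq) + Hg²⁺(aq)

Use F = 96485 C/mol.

+214 kJ/mol

In the reaction as written V³⁺(aq) is reduced, so the V³⁺/V²⁺ couple is the cathode and Hg²⁺/Hg is the anode.
E°cell = −0.27 − (+0.84) = −1.11 V; balancing electrons gives n = 2.
ΔG° = −nFE°cell = −(2)(96485)(−1.11) J/mol = +214 kJ/mol.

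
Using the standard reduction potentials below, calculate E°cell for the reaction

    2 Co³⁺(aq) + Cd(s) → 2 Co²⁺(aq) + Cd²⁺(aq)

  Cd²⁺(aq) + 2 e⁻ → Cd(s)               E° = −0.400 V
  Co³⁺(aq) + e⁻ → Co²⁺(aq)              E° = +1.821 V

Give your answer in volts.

+2.221 V

Co³⁺(aq) gains electrons, so the Co³⁺/Co²⁺ couple is the cathode; the Cd²⁺/Cd couple is the anode.
E°cell = E°(cathode) − E°(anode) = +1.821 − (−0.400) = +2.221 V.
The positive value indicates the reaction is spontaneous as written.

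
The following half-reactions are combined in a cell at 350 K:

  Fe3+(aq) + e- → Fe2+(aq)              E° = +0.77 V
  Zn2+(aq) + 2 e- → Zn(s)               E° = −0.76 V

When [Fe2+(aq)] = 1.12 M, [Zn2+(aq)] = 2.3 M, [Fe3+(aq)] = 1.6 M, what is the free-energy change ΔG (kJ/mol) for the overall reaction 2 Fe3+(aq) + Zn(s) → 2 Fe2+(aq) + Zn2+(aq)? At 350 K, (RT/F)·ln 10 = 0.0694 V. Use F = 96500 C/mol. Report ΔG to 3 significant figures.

−295 kJ/mol

The standard cell potential is +0.77 − (−0.76) = +1.53 V, with n = 2 electrons in the balanced equation.
Here Q = ([Fe2+(aq)]^2·[Zn2+(aq)]) / [Fe3+(aq)]^2 = 1.13 (log Q = 0.052), giving E = +1.53 − (0.0694/2)·(0.052) = +1.5282 V.
Finally ΔG = −nFE = −(2)(96500 C/mol)(+1.5282 V) = −295 kJ/mol.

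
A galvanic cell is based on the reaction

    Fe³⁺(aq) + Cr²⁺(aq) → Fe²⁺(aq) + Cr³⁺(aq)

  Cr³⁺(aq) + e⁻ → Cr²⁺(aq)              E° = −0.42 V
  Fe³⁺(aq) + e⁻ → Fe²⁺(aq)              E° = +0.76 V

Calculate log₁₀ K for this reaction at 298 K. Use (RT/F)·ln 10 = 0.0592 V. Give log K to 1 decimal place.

log K = 19.9

The Fe³⁺/Fe²⁺ couple is reduced (cathode); E°cell = +0.76 − (−0.42) = +1.18 V with n = 1.
At equilibrium E = 0, so log K = nE°cell / 0.0592 = (1)(+1.18) / 0.0592 = 19.9.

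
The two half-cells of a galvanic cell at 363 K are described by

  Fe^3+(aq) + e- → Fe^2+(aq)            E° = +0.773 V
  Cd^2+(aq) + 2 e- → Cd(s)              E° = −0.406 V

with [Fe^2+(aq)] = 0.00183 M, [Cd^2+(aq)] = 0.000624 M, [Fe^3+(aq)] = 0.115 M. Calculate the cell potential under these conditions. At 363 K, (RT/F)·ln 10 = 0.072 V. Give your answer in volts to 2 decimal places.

The Fe³⁺/Fe²⁺ couple has the more positive E°, so it is the cathode; Cd²⁺/Cd is the anode.
E°cell = E°cat − E°an = +0.773 − (−0.406) = +1.179 V; n = 2.
The balanced reaction is 2 Fe^3+(aq) + Cd(s) → 2 Fe^2+(aq) + Cd^2+(aq), so Q = ([Fe^2+(aq)]^2·[Cd^2+(aq)]) / [Fe^3+(aq)]^2 = 1.58×10^−7 and log Q = −6.801.
Applying E = E° − (RT ln10/nF)·log Q gives +1.179 − (0.072/2)(−6.801) = +1.42 V.

+1.42 V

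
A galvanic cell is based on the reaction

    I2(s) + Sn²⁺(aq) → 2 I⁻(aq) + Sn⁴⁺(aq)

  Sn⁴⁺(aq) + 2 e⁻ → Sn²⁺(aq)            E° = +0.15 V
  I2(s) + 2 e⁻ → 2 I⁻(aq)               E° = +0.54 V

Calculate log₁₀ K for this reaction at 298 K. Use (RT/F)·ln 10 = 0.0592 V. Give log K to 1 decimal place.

The I₂/I⁻ couple is reduced (cathode); E°cell = +0.54 − (+0.15) = +0.39 V with n = 2.
At equilibrium E = 0, so log K = nE°cell / 0.0592 = (2)(+0.39) / 0.0592 = 13.2.

log K = 13.2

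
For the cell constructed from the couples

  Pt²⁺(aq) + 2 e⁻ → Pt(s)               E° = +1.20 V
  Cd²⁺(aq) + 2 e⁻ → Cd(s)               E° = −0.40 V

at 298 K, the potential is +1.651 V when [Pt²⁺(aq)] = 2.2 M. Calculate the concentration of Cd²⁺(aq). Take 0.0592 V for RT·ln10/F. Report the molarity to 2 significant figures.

Pt²⁺/Pt is the cathode (higher E°); E°cell = +1.20 − (−0.40) = +1.60 V with n = 2.
From the Nernst equation, log Q = n(E° − E)/0.0592 = 2·(+1.60 − (+1.651))/0.0592 = −1.723.
Balancing electrons gives Pt²⁺(aq) + Cd(s) → Pt(s) + Cd²⁺(aq); thus Q = [Cd²⁺(aq)] / [Pt²⁺(aq)].
Solving for the unknown gives log [Cd²⁺(aq)] = −1.381, so [Cd²⁺(aq)] ≈ 0.042 M.

0.042 M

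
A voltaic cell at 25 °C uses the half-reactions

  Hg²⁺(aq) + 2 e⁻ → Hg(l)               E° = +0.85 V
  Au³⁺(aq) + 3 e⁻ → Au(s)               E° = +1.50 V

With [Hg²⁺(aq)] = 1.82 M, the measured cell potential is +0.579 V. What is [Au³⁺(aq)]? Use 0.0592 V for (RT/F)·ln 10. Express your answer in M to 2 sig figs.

0.00062 M

The Au³⁺/Au couple has the larger reduction potential, so it is the cathode: E°cell = +1.50 − (+0.85) = +0.65 V and n = 6.
Rearranging E = E° − (0.0592/n)·log Q gives log Q = 6(+0.65 − (+0.579))/0.0592 = 7.196.
For 2 Au³⁺(aq) + 3 Hg(l) → 2 Au(s) + 3 Hg²⁺(aq), the reaction quotient is Q = [Hg²⁺(aq)]^3 / [Au³⁺(aq)]^2.
Isolating [Au³⁺(aq)] in Q = 10^{7.196} yields log [Au³⁺(aq)] = −3.208, i.e. 0.00062 M.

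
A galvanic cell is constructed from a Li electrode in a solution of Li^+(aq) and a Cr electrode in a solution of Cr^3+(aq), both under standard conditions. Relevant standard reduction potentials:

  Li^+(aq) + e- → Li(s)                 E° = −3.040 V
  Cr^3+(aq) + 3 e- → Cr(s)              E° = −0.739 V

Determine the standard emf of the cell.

Of the two couples in this cell, the one with the more positive reduction potential is reduced at the cathode: here that is Cr³⁺/Cr (−0.739 V); Li⁺/Li (−3.040 V) is the anode.
E°cell = E°(cathode) − E°(anode) = −0.739 − (−3.040) = +2.301 V.

+2.301 V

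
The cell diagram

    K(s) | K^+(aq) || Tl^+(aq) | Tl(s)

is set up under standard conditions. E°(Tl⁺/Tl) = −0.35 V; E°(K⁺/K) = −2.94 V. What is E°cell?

+2.59 V

By convention the left-hand electrode in cell notation is the anode (oxidation) and the right-hand electrode is the cathode (reduction).
E°cell = E°(right) − E°(left) = −0.35 − (−2.94) = +2.59 V.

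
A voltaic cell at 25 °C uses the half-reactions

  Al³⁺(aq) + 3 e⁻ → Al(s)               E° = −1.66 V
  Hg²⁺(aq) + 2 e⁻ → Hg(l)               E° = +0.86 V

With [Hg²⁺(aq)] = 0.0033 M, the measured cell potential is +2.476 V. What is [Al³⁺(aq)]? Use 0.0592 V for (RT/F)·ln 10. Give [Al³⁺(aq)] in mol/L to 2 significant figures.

0.032 M

With Hg²⁺/Hg at the cathode and Al³⁺/Al at the anode, E°cell = +0.86 − (−1.66) = +2.52 V (n = 6).
Rearranging E = E° − (0.0592/n)·log Q gives log Q = 6(+2.52 − (+2.476))/0.0592 = 4.459.
The balanced reaction is 3 Hg²⁺(aq) + 2 Al(s) → 3 Hg(l) + 2 Al³⁺(aq), so Q = [Al³⁺(aq)]^2 / [Hg²⁺(aq)]^3.
Isolating [Al³⁺(aq)] in Q = 10^{4.459} yields log [Al³⁺(aq)] = −1.493, i.e. 0.032 M.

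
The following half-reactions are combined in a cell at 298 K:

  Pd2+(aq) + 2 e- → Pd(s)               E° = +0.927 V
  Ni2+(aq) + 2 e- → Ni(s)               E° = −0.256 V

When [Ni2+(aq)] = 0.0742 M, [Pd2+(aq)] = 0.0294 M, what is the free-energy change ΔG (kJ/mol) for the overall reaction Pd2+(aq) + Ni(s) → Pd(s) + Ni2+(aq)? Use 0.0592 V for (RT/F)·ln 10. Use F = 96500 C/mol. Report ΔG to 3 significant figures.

With Pd²⁺/Pd reduced at the cathode, E°cell = +0.927 − (−0.256) = +1.183 V and n = 2.
The reaction quotient is [Ni2+(aq)] / [Pd2+(aq)] = 2.52; by Nernst, E = +1.183 − (0.0592/2)(0.402) = +1.1711 V.
ΔG = −nFE = −(2)(96500)(+1.1711) J/mol = −226 kJ/mol.

−226 kJ/mol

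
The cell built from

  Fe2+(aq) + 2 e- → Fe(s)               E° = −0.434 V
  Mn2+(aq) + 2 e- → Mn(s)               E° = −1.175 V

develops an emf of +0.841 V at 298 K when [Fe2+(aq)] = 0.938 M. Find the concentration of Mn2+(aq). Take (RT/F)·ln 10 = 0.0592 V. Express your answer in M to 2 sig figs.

0.00039 M

With Fe²⁺/Fe at the cathode and Mn²⁺/Mn at the anode, E°cell = −0.434 − (−1.175) = +0.741 V (n = 2).
From the Nernst equation, log Q = n(E° − E)/0.0592 = 2·(+0.741 − (+0.841))/0.0592 = −3.378.
The balanced reaction is Fe2+(aq) + Mn(s) → Fe(s) + Mn2+(aq), so Q = [Mn2+(aq)] / [Fe2+(aq)].
Substituting the known concentrations and solving, log [Mn2+(aq)] = −3.406 and [Mn2+(aq)] = 0.00039 M.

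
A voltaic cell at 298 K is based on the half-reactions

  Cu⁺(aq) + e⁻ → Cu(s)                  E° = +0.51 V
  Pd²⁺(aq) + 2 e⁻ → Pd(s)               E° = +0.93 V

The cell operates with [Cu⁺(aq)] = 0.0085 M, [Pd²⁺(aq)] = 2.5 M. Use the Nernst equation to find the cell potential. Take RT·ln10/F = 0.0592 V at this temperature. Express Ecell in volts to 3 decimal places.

Pd²⁺/Pd is reduced (cathode, E° = +0.93 V) and Cu⁺/Cu is oxidized (anode).
E°cell = +0.93 − (+0.51) = +0.42 V, with n = 2 electrons transferred.
Balancing gives Pd²⁺(aq) + 2 Cu(s) → Pd(s) + 2 Cu⁺(aq); hence Q = [Cu⁺(aq)]^2 / [Pd²⁺(aq)] = 2.89×10^−5 (log Q = −4.539).
By the Nernst equation, E = +0.42 − (0.0592/2)·(−4.539) = +0.554 V.

+0.554 V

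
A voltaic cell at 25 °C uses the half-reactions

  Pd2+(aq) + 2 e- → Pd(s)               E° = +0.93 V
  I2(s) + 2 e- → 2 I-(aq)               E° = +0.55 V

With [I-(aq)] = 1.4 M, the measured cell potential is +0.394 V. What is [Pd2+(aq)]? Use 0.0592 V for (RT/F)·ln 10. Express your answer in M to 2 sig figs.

1.5 M

Pd²⁺/Pd is the cathode (higher E°); E°cell = +0.93 − (+0.55) = +0.38 V with n = 2.
Since E = E° − (0.0592/n)·log Q, log Q = n(E° − E)/0.0592 = −0.473.
For Pd2+(aq) + 2 I-(aq) → Pd(s) + I2(s), the reaction quotient is Q = 1 / ([Pd2+(aq)]·[I-(aq)]^2).
Substituting the known concentrations and solving, log [Pd2+(aq)] = 0.181 and [Pd2+(aq)] = 1.5 M.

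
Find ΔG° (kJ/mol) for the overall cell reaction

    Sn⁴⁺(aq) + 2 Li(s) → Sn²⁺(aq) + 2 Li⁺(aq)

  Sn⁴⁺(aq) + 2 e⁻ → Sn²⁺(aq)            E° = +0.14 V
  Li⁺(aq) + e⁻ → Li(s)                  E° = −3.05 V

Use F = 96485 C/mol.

In the reaction as written Sn⁴⁺(aq) is reduced, so the Sn⁴⁺/Sn²⁺ couple is the cathode and Li⁺/Li is the anode.
E°cell = +0.14 − (−3.05) = +3.19 V; balancing electrons gives n = 2.
ΔG° = −nFE°cell = −(2)(96485)(+3.19) J/mol = −616 kJ/mol.

−616 kJ/mol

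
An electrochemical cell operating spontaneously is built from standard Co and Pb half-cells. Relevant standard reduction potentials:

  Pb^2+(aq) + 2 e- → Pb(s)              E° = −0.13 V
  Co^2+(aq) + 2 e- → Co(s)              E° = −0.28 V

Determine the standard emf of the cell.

+0.15 V

The Pb²⁺/Pb couple has the higher E°, so Pb ion is reduced (cathode) and Co is oxidized (anode).
E°cell = E°(cathode) − E°(anode) = −0.13 − (−0.28) = +0.15 V.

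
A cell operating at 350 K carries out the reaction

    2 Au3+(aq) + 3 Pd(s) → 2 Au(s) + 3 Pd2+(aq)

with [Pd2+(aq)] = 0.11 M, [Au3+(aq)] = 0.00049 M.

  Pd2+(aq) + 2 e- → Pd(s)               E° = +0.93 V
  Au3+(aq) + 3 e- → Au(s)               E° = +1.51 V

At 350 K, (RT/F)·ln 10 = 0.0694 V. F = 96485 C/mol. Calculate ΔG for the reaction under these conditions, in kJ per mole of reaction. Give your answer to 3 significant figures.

E°cell = +1.51 − (+0.93) = +0.58 V; the balanced reaction transfers n = 6 electrons.
Q = [Pd2+(aq)]^3 / [Au3+(aq)]^2 = 5.54×10^3, so log Q = 3.744 and E = +0.58 − (0.0694/6)(3.744) = +0.5367 V.
Then ΔG = −nFE = −6 × 96485 × +0.5367 J/mol = −311 kJ/mol.

−311 kJ/mol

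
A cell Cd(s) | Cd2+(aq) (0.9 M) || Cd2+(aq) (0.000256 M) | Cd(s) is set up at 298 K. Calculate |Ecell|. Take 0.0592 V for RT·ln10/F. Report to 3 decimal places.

For a concentration cell E°cell = 0, since both electrodes use the same couple.
The compartment with the higher Cd2+(aq) concentration (0.9 M) acts as the cathode; ions are reduced there and produced at the dilute (0.000256 M) anode.
With n = 2, Ecell = −(0.0592/2)·log([dilute]/[conc]) = −(0.0592/2)·log(0.000256/0.9) = +0.105 V.

0.105 V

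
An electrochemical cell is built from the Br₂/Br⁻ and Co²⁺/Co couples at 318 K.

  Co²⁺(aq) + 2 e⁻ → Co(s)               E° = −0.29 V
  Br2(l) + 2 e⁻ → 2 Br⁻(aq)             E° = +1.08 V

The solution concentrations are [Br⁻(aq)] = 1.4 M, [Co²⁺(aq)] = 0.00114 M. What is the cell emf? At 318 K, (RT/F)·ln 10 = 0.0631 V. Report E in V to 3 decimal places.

Br₂/Br⁻ is reduced (cathode, E° = +1.08 V) and Co²⁺/Co is oxidized (anode).
The standard potential is +1.08 − (−0.29) = +1.37 V and the balanced reaction transfers n = 2 electrons.
The balanced reaction is Br2(l) + Co(s) → 2 Br⁻(aq) + Co²⁺(aq), so Q = [Br⁻(aq)]^2·[Co²⁺(aq)] = 0.00223 and log Q = −2.651.
Applying E = E° − (RT ln10/nF)·log Q gives +1.37 − (0.0631/2)(−2.651) = +1.454 V.

+1.454 V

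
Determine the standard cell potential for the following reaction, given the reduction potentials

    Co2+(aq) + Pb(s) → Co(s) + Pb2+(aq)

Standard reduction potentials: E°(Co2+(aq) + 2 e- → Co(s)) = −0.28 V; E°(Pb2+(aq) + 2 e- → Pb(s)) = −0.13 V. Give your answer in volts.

Co2+(aq) gains electrons, so the Co²⁺/Co couple is the cathode; the Pb²⁺/Pb couple is the anode.
E°cell = E°(cathode) − E°(anode) = −0.28 − (−0.13) = −0.15 V.
The negative E°cell means the reaction is non-spontaneous in the direction written.

−0.15 V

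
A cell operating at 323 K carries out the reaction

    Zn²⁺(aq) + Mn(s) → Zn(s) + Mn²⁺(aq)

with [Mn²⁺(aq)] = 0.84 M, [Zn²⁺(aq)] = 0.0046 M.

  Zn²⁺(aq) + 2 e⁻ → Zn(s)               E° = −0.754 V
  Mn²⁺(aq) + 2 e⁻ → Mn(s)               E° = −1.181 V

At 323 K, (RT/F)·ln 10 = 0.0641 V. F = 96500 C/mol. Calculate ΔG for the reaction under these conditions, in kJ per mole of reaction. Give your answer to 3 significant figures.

With Zn²⁺/Zn reduced at the cathode, E°cell = −0.754 − (−1.181) = +0.427 V and n = 2.
Q = [Mn²⁺(aq)] / [Zn²⁺(aq)] = 183, so log Q = 2.262 and E = +0.427 − (0.0641/2)(2.262) = +0.3545 V.
Then ΔG = −nFE = −2 × 96500 × +0.3545 J/mol = −68.4 kJ/mol.

−68.4 kJ/mol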